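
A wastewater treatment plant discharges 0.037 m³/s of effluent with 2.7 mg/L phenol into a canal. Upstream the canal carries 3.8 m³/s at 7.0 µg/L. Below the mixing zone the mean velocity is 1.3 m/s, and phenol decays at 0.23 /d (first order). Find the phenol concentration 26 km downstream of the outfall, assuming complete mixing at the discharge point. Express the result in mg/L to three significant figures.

0.0313 mg/L

7.0 µg/L = 0.007 mg/L.
After complete mixing, C₀ = (0.037·2.7 + 3.8·0.007) / 3.837 = 0.03297 mg/L.
Travel time t = 2.6e+04 m / 1.3 m/s = 2e+04 s = 0.2315 d.
C = 0.03297·exp(−0.23·0.2315) = 0.03297·0.9482 = 0.03126 mg/L.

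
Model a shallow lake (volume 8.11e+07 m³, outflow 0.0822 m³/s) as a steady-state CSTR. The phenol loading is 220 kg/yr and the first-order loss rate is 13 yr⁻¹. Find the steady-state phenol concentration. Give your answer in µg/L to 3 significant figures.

Outflow Q = 0.0822 m³/s × 3.156e+07 s/yr = 2.594e+06 m³/yr.
Steady-state CSTR mass balance: W = Q·C + k·V·C, so C = W/(Q + kV).
Q + kV = 2.594e+06 + 13·8.11e+07 = 1.057e+09 m³/yr.
C = 220/1.057e+09 = 2.082e-07 kg/m³ = 0.0002082 mg/L = 0.2082 µg/L.

0.208 µg/L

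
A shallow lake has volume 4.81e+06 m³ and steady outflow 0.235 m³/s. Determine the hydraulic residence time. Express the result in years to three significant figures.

0.649 yr

Q = 0.235 m³/s × 3.156e+07 s/yr = 7.416e+06 m³/yr.
Hydraulic residence time τ = V/Q = 4.81e+06/7.416e+06 = 0.6486 yr.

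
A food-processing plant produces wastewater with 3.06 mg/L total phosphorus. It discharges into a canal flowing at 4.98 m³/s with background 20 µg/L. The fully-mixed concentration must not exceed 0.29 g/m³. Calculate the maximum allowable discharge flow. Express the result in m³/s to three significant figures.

0.485 m³/s

20 µg/L = 0.02 mg/L.
Mass balance at complete mixing: C_std·(Q_w + Q_r) = Q_w·C_e + Q_r·C_b.
Rearranging, Q_w = Q_r·(C_std − C_b)/(C_e − C_std) = 4.98·(0.29 − 0.02) / (3.06 − 0.29) = 0.4854 m³/s.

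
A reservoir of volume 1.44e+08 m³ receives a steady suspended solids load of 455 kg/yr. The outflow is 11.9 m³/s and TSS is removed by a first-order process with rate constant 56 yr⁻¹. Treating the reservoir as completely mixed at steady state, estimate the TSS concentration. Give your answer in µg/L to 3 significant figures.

Outflow Q = 11.9 m³/s × 3.156e+07 s/yr = 3.755e+08 m³/yr.
Steady-state CSTR mass balance: W = Q·C + k·V·C, so C = W/(Q + kV).
Q + kV = 3.755e+08 + 56·1.44e+08 = 8.44e+09 m³/yr.
C = 455/8.44e+09 = 5.391e-08 kg/m³ = 5.391e-05 mg/L = 0.05391 µg/L.

0.0539 µg/L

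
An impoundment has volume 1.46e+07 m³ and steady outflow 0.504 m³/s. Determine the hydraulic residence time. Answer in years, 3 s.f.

Q = 0.504 m³/s × 3.156e+07 s/yr = 1.591e+07 m³/yr.
Hydraulic residence time τ = V/Q = 1.46e+07/1.591e+07 = 0.9179 yr.

0.918 yr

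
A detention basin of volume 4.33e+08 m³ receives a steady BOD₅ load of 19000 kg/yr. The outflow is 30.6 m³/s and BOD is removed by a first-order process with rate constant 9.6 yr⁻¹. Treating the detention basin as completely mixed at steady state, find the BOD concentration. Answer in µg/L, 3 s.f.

Outflow Q = 30.6 m³/s × 3.156e+07 s/yr = 9.657e+08 m³/yr.
Steady-state CSTR mass balance: W = Q·C + k·V·C, so C = W/(Q + kV).
Q + kV = 9.657e+08 + 9.6·4.33e+08 = 5.122e+09 m³/yr.
C = 19000/5.122e+09 = 3.709e-06 kg/m³ = 0.003709 mg/L = 3.709 µg/L.

3.71 µg/L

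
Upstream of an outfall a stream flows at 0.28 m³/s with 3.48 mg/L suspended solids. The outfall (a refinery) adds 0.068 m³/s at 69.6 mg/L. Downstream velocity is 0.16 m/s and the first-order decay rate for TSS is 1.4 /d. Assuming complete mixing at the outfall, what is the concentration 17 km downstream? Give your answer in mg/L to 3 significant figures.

After complete mixing, C₀ = (0.068·69.6 + 0.28·3.48) / 0.348 = 16.4 mg/L.
Travel time t = 1.7e+04 m / 0.16 m/s = 1.062e+05 s = 1.23 d.
C = 16.4·exp(−1.4·1.23) = 16.4·0.1788 = 2.932 mg/L.

2.93 mg/L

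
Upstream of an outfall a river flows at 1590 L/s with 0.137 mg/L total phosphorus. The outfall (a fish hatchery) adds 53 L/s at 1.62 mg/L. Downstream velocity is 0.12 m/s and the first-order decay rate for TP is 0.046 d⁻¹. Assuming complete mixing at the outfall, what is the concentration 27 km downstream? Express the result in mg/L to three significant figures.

0.164 mg/L

53 L/s = 0.053 m³/s.
1590 L/s = 1.59 m³/s.
After complete mixing, C₀ = (0.053·1.62 + 1.59·0.137) / 1.643 = 0.1848 mg/L.
Travel time t = 2.7e+04 m / 0.12 m/s = 2.25e+05 s = 2.604 d.
C = 0.1848·exp(−0.046·2.604) = 0.1848·0.8871 = 0.164 mg/L.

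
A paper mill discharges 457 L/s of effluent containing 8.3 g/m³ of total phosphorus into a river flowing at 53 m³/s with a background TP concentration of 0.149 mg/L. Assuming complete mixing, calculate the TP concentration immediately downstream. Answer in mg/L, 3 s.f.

457 L/s = 0.457 m³/s.
By mass balance at complete mixing, C = (0.457·8.3 + 53·0.149) / (0.457 + 53) = 11.69/53.46 = 0.2187 mg/L.

0.219 mg/L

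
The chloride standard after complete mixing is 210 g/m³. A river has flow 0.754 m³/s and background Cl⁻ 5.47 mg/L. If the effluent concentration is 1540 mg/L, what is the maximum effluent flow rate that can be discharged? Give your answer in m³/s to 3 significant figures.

Mass balance at complete mixing: C_std·(Q_w + Q_r) = Q_w·C_e + Q_r·C_b.
Rearranging, Q_w = Q_r·(C_std − C_b)/(C_e − C_std) = 0.754·(210 − 5.47) / (1540 − 210) = 0.116 m³/s.

0.116 m³/s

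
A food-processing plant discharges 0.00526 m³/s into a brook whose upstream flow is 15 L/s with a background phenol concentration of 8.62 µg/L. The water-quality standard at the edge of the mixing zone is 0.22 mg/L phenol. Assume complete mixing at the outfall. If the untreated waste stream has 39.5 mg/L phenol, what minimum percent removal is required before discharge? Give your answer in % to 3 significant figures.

97.9 %

15 L/s = 0.015 m³/s.
8.62 µg/L = 0.00862 mg/L.
Mass balance: 0.22·0.02026 = 0.00526·Cₑ + 0.015·0.00862.
Cₑ = (0.004457 − 0.0001293) / 0.00526 = 0.8228 mg/L.
Required removal = 1 − 0.8228/39.5 = 97.92 %.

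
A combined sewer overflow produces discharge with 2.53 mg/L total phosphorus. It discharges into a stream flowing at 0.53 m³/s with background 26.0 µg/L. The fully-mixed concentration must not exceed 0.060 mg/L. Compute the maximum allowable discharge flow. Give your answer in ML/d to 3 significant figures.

0.630 ML/d

26.0 µg/L = 0.026 mg/L.
Mass balance at complete mixing: C_std·(Q_w + Q_r) = Q_w·C_e + Q_r·C_b.
Rearranging, Q_w = Q_r·(C_std − C_b)/(C_e − C_std) = 0.53·(0.06 − 0.026) / (2.53 − 0.06) = 0.007296 m³/s.
= 0.6303 ML/d.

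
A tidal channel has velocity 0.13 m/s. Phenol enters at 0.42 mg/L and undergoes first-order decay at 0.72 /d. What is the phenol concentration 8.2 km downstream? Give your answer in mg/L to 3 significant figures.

0.248 mg/L

Travel time t = 8.2 km / 0.13 m/s = 8200/0.13 = 6.308e+04 s = 0.7301 d.
First-order decay: C = 0.42·exp(−0.72·0.7301) = 0.42·0.5912 = 0.2483 mg/L.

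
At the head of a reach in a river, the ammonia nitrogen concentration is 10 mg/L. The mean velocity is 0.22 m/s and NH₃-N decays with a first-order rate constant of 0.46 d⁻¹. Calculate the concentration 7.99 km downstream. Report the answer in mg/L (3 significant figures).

Travel time t = 7.99 km / 0.22 m/s = 7990/0.22 = 3.632e+04 s = 0.4203 d.
First-order decay: C = 10·exp(−0.46·0.4203) = 10·0.8242 = 8.242 mg/L.

8.24 mg/L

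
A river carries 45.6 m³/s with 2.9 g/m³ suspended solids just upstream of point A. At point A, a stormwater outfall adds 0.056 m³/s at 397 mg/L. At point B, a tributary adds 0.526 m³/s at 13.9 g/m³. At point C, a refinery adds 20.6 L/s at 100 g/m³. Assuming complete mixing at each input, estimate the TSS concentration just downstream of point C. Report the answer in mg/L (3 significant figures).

After input A: C = (45.6·2.9 + 0.056·397) / 45.66 = 3.383 mg/L.
After input B: C = (45.66·3.383 + 0.526·13.9) / 46.18 = 3.503 mg/L.
20.6 L/s = 0.0206 m³/s.
After input C: C = (46.18·3.503 + 0.0206·100) / 46.2 = 3.546 mg/L.

3.55 mg/L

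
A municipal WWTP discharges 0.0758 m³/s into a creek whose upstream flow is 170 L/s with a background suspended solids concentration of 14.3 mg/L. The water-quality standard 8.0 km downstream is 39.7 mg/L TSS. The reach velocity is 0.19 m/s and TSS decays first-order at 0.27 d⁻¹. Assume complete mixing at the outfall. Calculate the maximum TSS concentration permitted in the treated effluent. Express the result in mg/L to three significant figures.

170 L/s = 0.17 m³/s.
Travel time to the compliance point: t = 8000/0.19 = 4.211e+04 s = 0.4873 d; decay factor exp(−0.27·0.4873) = 0.8767.
So the concentration just after mixing may be at most 39.7/0.8767 = 45.28 mg/L.
Mass balance: 45.28·0.2458 = 0.0758·Cₑ + 0.17·14.3.
Cₑ = (11.13 − 2.431) / 0.0758 = 114.8 mg/L.

115 mg/L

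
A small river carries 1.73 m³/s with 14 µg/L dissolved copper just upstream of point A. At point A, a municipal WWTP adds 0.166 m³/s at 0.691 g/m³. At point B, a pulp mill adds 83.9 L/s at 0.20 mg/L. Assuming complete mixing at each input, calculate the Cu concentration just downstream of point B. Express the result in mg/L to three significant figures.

14 µg/L = 0.014 mg/L.
After input A: C = (1.73·0.014 + 0.166·0.691) / 1.896 = 0.07327 mg/L.
83.9 L/s = 0.0839 m³/s.
After input B: C = (1.896·0.07327 + 0.0839·0.2) / 1.98 = 0.07864 mg/L.

0.0786 mg/L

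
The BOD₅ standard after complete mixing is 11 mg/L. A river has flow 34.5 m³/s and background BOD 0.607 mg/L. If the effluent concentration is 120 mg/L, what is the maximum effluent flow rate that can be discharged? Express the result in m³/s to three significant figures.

Mass balance at complete mixing: C_std·(Q_w + Q_r) = Q_w·C_e + Q_r·C_b.
Rearranging, Q_w = Q_r·(C_std − C_b)/(C_e − C_std) = 34.5·(11 − 0.607) / (120 − 11) = 3.29 m³/s.

3.29 m³/s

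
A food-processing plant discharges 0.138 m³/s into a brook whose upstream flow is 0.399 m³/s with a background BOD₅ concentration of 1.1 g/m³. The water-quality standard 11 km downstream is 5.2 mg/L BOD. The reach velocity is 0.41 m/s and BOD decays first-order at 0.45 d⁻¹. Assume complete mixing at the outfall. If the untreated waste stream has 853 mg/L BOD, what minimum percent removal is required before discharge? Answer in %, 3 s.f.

97.6 %

Travel time to the compliance point: t = 1.1e+04/0.41 = 2.683e+04 s = 0.3105 d; decay factor exp(−0.45·0.3105) = 0.8696.
So the concentration just after mixing may be at most 5.2/0.8696 = 5.98 mg/L.
Mass balance: 5.98·0.537 = 0.138·Cₑ + 0.399·1.1.
Cₑ = (3.211 − 0.4389) / 0.138 = 20.09 mg/L.
Required removal = 1 − 20.09/853 = 97.64 %.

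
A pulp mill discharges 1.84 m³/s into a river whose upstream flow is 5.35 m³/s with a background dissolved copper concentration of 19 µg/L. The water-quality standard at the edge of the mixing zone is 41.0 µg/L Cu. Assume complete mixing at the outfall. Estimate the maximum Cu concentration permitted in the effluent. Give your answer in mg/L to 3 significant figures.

19 µg/L = 0.019 mg/L.
41.0 µg/L = 0.041 mg/L.
Mass balance: 0.041·7.19 = 1.84·Cₑ + 5.35·0.019.
Cₑ = (0.2948 − 0.1016) / 1.84 = 0.105 mg/L.

0.105 mg/L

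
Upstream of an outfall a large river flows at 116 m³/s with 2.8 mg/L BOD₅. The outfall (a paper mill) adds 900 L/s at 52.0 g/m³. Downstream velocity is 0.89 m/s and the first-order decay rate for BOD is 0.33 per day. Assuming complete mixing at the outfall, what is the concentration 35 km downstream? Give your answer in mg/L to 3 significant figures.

900 L/s = 0.9 m³/s.
After complete mixing, C₀ = (0.9·52 + 116·2.8) / 116.9 = 3.179 mg/L.
Travel time t = 3.5e+04 m / 0.89 m/s = 3.933e+04 s = 0.4552 d.
C = 3.179·exp(−0.33·0.4552) = 3.179·0.8605 = 2.735 mg/L.

2.74 mg/L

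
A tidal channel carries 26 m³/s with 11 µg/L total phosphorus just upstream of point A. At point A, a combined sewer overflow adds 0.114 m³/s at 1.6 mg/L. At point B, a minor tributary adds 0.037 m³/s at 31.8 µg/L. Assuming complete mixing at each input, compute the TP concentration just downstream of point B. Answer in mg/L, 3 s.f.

0.0180 mg/L

11 µg/L = 0.011 mg/L.
After input A: C = (26·0.011 + 0.114·1.6) / 26.11 = 0.01794 mg/L.
31.8 µg/L = 0.0318 mg/L.
After input B: C = (26.11·0.01794 + 0.037·0.0318) / 26.15 = 0.01796 mg/L.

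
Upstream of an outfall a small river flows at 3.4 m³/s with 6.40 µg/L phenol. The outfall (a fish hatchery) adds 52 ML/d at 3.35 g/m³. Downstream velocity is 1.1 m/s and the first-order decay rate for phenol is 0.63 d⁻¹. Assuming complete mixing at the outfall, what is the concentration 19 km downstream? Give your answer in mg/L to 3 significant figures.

0.449 mg/L

52 ML/d = 0.6019 m³/s.
6.40 µg/L = 0.0064 mg/L.
After complete mixing, C₀ = (0.6019·3.35 + 3.4·0.0064) / 4.002 = 0.5093 mg/L.
Travel time t = 1.9e+04 m / 1.1 m/s = 1.727e+04 s = 0.1999 d.
C = 0.5093·exp(−0.63·0.1999) = 0.5093·0.8817 = 0.449 mg/L.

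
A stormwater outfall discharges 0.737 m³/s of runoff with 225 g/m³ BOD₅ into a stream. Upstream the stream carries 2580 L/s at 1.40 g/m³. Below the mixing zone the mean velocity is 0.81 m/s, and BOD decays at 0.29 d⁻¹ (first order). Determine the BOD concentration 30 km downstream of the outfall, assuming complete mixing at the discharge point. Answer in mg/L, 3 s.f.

2580 L/s = 2.58 m³/s.
After complete mixing, C₀ = (0.737·225 + 2.58·1.4) / 3.317 = 51.08 mg/L.
Travel time t = 3e+04 m / 0.81 m/s = 3.704e+04 s = 0.4287 d.
C = 51.08·exp(−0.29·0.4287) = 51.08·0.8831 = 45.11 mg/L.

45.1 mg/L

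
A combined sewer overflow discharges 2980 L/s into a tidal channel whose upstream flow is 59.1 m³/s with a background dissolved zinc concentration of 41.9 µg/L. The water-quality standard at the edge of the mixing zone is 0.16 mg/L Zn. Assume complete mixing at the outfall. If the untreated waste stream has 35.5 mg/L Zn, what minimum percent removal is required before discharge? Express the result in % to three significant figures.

2980 L/s = 2.98 m³/s.
41.9 µg/L = 0.0419 mg/L.
Mass balance: 0.16·62.08 = 2.98·Cₑ + 59.1·0.0419.
Cₑ = (9.933 − 2.476) / 2.98 = 2.502 mg/L.
Required removal = 1 − 2.502/35.5 = 92.95 %.

93.0 %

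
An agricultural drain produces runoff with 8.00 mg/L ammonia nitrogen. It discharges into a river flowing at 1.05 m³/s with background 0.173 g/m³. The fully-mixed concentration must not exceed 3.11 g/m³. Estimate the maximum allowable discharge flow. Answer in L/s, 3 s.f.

Mass balance at complete mixing: C_std·(Q_w + Q_r) = Q_w·C_e + Q_r·C_b.
Rearranging, Q_w = Q_r·(C_std − C_b)/(C_e − C_std) = 1.05·(3.11 − 0.173) / (8 − 3.11) = 0.6306 m³/s.
= 630.6 L/s.

631 L/s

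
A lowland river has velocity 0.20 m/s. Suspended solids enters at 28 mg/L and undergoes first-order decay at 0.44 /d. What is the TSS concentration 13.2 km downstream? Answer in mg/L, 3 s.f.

20.0 mg/L

Travel time t = 13.2 km / 0.20 m/s = 1.32e+04/0.20 = 6.6e+04 s = 0.7639 d.
First-order decay: C = 28·exp(−0.44·0.7639) = 28·0.7145 = 20.01 mg/L.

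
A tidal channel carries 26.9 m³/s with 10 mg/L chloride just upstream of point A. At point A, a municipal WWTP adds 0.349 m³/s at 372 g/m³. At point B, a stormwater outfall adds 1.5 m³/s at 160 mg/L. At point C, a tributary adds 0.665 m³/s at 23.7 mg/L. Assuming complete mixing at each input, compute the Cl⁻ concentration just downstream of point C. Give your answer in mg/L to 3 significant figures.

22.3 mg/L

After input A: C = (26.9·10 + 0.349·372) / 27.25 = 14.64 mg/L.
After input B: C = (27.25·14.64 + 1.5·160) / 28.75 = 22.22 mg/L.
After input C: C = (28.75·22.22 + 0.665·23.7) / 29.41 = 22.25 mg/L.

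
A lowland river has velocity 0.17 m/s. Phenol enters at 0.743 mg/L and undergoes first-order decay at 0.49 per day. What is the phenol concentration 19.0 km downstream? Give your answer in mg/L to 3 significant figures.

Travel time t = 19.0 km / 0.17 m/s = 1.9e+04/0.17 = 1.118e+05 s = 1.294 d.
First-order decay: C = 0.743·exp(−0.49·1.294) = 0.743·0.5305 = 0.3942 mg/L.

0.394 mg/L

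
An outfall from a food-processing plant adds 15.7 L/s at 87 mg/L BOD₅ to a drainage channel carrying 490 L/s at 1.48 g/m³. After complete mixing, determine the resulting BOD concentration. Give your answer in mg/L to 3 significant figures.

4.14 mg/L

15.7 L/s = 0.0157 m³/s.
490 L/s = 0.49 m³/s.
Flow-weighted mixing gives C = (0.0157·87 + 0.49·1.48) / (0.0157 + 0.49) = 2.091/0.5057 = 4.135 mg/L.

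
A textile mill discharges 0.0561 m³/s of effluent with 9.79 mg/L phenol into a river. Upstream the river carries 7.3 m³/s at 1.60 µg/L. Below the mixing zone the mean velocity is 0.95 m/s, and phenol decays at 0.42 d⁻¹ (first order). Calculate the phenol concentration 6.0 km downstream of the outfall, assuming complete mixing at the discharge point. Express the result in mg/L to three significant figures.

1.60 µg/L = 0.0016 mg/L.
After complete mixing, C₀ = (0.0561·9.79 + 7.3·0.0016) / 7.356 = 0.07625 mg/L.
Travel time t = 6000 m / 0.95 m/s = 6316 s = 0.0731 d.
C = 0.07625·exp(−0.42·0.0731) = 0.07625·0.9698 = 0.07394 mg/L.

0.0739 mg/L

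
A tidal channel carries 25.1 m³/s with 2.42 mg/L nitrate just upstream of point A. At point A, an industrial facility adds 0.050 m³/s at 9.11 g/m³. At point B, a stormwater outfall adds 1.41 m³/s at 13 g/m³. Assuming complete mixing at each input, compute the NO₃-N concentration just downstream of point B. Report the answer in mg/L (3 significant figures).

2.99 mg/L

After input A: C = (25.1·2.42 + 0.05·9.11) / 25.15 = 2.433 mg/L.
After input B: C = (25.15·2.433 + 1.41·13) / 26.56 = 2.994 mg/L.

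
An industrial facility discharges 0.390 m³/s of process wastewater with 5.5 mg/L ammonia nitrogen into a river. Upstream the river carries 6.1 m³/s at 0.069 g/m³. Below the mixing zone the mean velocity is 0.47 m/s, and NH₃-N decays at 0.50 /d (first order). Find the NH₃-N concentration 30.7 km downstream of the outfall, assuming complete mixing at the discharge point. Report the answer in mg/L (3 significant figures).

After complete mixing, C₀ = (0.39·5.5 + 6.1·0.069) / 6.49 = 0.3954 mg/L.
Travel time t = 3.07e+04 m / 0.47 m/s = 6.532e+04 s = 0.756 d.
C = 0.3954·exp(−0.50·0.756) = 0.3954·0.6852 = 0.2709 mg/L.

0.271 mg/L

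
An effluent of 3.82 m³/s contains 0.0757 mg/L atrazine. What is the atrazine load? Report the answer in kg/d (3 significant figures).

Mass flux = Q·C = 3.82 m³/s × 0.0757 g/m³ = 0.2892 g/s.
= 0.2892 g/s × 86.4 = 24.98 kg/d.

25.0 kg/d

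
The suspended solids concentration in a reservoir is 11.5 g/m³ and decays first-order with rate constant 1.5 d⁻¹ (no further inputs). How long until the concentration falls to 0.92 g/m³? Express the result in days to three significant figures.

1.68 d

t = ln(C₀/C)/k = ln(11.5/0.92)/1.5 = 2.526/1.5 = 1.684 d.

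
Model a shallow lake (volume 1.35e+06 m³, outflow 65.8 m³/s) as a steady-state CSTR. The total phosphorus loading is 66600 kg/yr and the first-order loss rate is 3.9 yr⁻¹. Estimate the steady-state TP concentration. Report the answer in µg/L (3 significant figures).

32.0 µg/L

Outflow Q = 65.8 m³/s × 3.156e+07 s/yr = 2.076e+09 m³/yr.
Steady-state CSTR mass balance: W = Q·C + k·V·C, so C = W/(Q + kV).
Q + kV = 2.076e+09 + 3.9·1.35e+06 = 2.082e+09 m³/yr.
C = 66600/2.082e+09 = 3.199e-05 kg/m³ = 0.03199 mg/L = 31.99 µg/L.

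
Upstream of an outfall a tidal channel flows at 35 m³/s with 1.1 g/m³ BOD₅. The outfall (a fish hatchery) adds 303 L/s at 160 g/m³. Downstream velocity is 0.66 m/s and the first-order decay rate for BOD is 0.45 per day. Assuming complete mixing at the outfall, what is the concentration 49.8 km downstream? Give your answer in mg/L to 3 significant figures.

303 L/s = 0.303 m³/s.
After complete mixing, C₀ = (0.303·160 + 35·1.1) / 35.3 = 2.464 mg/L.
Travel time t = 4.98e+04 m / 0.66 m/s = 7.545e+04 s = 0.8733 d.
C = 2.464·exp(−0.45·0.8733) = 2.464·0.675 = 1.663 mg/L.

1.66 mg/L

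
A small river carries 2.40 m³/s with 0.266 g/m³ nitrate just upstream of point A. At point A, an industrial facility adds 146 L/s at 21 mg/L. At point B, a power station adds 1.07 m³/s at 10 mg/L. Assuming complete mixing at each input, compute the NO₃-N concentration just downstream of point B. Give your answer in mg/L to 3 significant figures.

146 L/s = 0.146 m³/s.
After input A: C = (2.4·0.266 + 0.146·21) / 2.546 = 1.455 mg/L.
After input B: C = (2.546·1.455 + 1.07·10) / 3.616 = 3.984 mg/L.

3.98 mg/L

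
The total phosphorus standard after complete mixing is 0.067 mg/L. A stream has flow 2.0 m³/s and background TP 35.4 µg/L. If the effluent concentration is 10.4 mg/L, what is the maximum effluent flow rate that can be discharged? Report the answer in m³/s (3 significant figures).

35.4 µg/L = 0.0354 mg/L.
Mass balance at complete mixing: C_std·(Q_w + Q_r) = Q_w·C_e + Q_r·C_b.
Rearranging, Q_w = Q_r·(C_std − C_b)/(C_e − C_std) = 2.0·(0.067 − 0.0354) / (10.4 − 0.067) = 0.006116 m³/s.

0.00612 m³/s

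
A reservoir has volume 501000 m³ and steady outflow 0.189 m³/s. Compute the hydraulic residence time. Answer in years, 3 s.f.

Q = 0.189 m³/s × 3.156e+07 s/yr = 5.964e+06 m³/yr.
Hydraulic residence time τ = V/Q = 501000/5.964e+06 = 0.084 yr.

0.0840 yr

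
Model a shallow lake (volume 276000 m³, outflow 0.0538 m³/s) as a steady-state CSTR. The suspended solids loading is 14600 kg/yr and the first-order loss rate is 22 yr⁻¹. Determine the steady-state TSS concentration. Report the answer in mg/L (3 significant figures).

Outflow Q = 0.0538 m³/s × 3.156e+07 s/yr = 1.698e+06 m³/yr.
Steady-state CSTR mass balance: W = Q·C + k·V·C, so C = W/(Q + kV).
Q + kV = 1.698e+06 + 22·276000 = 7.77e+06 m³/yr.
C = 14600/7.77e+06 = 0.001879 kg/m³ = 1.879 mg/L.

1.88 mg/L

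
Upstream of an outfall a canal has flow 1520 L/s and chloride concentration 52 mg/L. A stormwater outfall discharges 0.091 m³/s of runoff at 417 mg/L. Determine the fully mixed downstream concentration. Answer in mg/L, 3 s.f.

1520 L/s = 1.52 m³/s.
By mass balance at complete mixing, C = (0.091·417 + 1.52·52) / (0.091 + 1.52) = 117/1.611 = 72.62 mg/L.

72.6 mg/L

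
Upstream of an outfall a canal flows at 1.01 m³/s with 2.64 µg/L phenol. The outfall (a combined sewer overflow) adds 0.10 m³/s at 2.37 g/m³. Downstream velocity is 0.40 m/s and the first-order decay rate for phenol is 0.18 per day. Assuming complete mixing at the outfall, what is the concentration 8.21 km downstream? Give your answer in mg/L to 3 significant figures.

0.207 mg/L

2.64 µg/L = 0.00264 mg/L.
After complete mixing, C₀ = (0.1·2.37 + 1.01·0.00264) / 1.11 = 0.2159 mg/L.
Travel time t = 8210 m / 0.40 m/s = 2.052e+04 s = 0.2376 d.
C = 0.2159·exp(−0.18·0.2376) = 0.2159·0.9581 = 0.2069 mg/L.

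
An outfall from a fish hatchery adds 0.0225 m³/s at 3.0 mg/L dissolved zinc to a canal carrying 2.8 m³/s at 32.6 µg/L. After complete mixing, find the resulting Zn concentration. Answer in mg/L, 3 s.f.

0.0563 mg/L

32.6 µg/L = 0.0326 mg/L.
Conservation of mass across the mixing zone: C = (0.0225·3 + 2.8·0.0326) / (0.0225 + 2.8) = 0.1588/2.822 = 0.05626 mg/L.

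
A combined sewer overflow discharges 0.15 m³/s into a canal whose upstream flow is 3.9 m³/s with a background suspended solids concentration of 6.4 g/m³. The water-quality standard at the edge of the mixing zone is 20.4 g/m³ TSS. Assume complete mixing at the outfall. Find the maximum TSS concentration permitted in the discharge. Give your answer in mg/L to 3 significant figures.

Mass balance: 20.4·4.05 = 0.15·Cₑ + 3.9·6.4.
Cₑ = (82.62 − 24.96) / 0.15 = 384.4 mg/L.

384 mg/L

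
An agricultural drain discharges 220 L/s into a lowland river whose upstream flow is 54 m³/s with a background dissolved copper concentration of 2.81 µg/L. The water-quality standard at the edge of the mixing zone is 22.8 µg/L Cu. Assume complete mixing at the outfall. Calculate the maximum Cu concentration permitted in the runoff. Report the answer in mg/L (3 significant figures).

220 L/s = 0.22 m³/s.
2.81 µg/L = 0.00281 mg/L.
22.8 µg/L = 0.0228 mg/L.
Mass balance: 0.0228·54.22 = 0.22·Cₑ + 54·0.00281.
Cₑ = (1.236 − 0.1517) / 0.22 = 4.929 mg/L.

4.93 mg/L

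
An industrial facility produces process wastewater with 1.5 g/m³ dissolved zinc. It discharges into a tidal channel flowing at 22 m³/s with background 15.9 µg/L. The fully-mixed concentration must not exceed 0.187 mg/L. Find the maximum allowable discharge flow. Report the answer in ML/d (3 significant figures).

248 ML/d

15.9 µg/L = 0.0159 mg/L.
Mass balance at complete mixing: C_std·(Q_w + Q_r) = Q_w·C_e + Q_r·C_b.
Rearranging, Q_w = Q_r·(C_std − C_b)/(C_e − C_std) = 22·(0.187 − 0.0159) / (1.5 − 0.187) = 2.867 m³/s.
= 247.7 ML/d.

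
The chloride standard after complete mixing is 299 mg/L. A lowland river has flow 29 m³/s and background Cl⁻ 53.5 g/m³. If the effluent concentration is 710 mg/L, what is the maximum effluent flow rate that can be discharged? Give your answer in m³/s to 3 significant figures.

17.3 m³/s

Mass balance at complete mixing: C_std·(Q_w + Q_r) = Q_w·C_e + Q_r·C_b.
Rearranging, Q_w = Q_r·(C_std − C_b)/(C_e − C_std) = 29·(299 − 53.5) / (710 − 299) = 17.32 m³/s.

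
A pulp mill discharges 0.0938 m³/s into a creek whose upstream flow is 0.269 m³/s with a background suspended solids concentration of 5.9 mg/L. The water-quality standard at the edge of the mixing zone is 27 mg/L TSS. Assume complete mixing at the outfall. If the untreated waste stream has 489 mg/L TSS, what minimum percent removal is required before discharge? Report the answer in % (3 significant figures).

Mass balance: 27·0.3628 = 0.0938·Cₑ + 0.269·5.9.
Cₑ = (9.796 − 1.587) / 0.0938 = 87.51 mg/L.
Required removal = 1 − 87.51/489 = 82.1 %.

82.1 %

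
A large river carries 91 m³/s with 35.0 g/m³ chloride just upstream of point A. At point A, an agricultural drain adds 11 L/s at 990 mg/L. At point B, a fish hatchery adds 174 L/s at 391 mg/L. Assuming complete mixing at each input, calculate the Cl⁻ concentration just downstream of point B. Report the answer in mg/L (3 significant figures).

11 L/s = 0.011 m³/s.
After input A: C = (91·35 + 0.011·990) / 91.01 = 35.12 mg/L.
174 L/s = 0.174 m³/s.
After input B: C = (91.01·35.12 + 0.174·391) / 91.19 = 35.79 mg/L.

35.8 mg/L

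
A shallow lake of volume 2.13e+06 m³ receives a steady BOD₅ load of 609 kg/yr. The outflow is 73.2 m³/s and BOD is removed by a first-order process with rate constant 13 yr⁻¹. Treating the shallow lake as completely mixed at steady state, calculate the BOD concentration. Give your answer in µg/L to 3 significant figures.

Outflow Q = 73.2 m³/s × 3.156e+07 s/yr = 2.31e+09 m³/yr.
Steady-state CSTR mass balance: W = Q·C + k·V·C, so C = W/(Q + kV).
Q + kV = 2.31e+09 + 13·2.13e+06 = 2.338e+09 m³/yr.
C = 609/2.338e+09 = 2.605e-07 kg/m³ = 0.0002605 mg/L = 0.2605 µg/L.

0.261 µg/L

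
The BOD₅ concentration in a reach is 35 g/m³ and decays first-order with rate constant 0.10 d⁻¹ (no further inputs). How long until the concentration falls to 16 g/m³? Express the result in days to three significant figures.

7.83 d

t = ln(C₀/C)/k = ln(35/16)/0.10 = 0.7828/0.10 = 7.828 d.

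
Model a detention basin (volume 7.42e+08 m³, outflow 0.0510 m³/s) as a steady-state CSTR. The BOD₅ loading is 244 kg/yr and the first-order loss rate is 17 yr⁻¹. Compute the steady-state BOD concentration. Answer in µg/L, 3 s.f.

0.0193 µg/L

Outflow Q = 0.0510 m³/s × 3.156e+07 s/yr = 1.609e+06 m³/yr.
Steady-state CSTR mass balance: W = Q·C + k·V·C, so C = W/(Q + kV).
Q + kV = 1.609e+06 + 17·7.42e+08 = 1.262e+10 m³/yr.
C = 244/1.262e+10 = 1.934e-08 kg/m³ = 1.934e-05 mg/L = 0.01934 µg/L.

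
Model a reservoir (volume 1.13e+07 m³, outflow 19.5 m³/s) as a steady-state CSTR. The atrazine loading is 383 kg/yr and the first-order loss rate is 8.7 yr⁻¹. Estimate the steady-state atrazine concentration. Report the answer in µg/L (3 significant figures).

0.537 µg/L

Outflow Q = 19.5 m³/s × 3.156e+07 s/yr = 6.154e+08 m³/yr.
Steady-state CSTR mass balance: W = Q·C + k·V·C, so C = W/(Q + kV).
Q + kV = 6.154e+08 + 8.7·1.13e+07 = 7.137e+08 m³/yr.
C = 383/7.137e+08 = 5.367e-07 kg/m³ = 0.0005367 mg/L = 0.5367 µg/L.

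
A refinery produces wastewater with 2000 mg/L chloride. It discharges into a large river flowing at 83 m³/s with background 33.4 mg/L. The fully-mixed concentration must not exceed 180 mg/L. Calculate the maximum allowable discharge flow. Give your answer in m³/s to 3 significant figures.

6.69 m³/s

Mass balance at complete mixing: C_std·(Q_w + Q_r) = Q_w·C_e + Q_r·C_b.
Rearranging, Q_w = Q_r·(C_std − C_b)/(C_e − C_std) = 83·(180 − 33.4) / (2000 − 180) = 6.686 m³/s.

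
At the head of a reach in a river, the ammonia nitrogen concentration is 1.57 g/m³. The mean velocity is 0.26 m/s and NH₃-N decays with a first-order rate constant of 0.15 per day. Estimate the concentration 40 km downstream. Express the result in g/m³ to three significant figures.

1.20 g/m³

Travel time t = 40 km / 0.26 m/s = 4e+04/0.26 = 1.538e+05 s = 1.781 d.
First-order decay: C = 1.57·exp(−0.15·1.781) = 1.57·0.7656 = 1.202 g/m³.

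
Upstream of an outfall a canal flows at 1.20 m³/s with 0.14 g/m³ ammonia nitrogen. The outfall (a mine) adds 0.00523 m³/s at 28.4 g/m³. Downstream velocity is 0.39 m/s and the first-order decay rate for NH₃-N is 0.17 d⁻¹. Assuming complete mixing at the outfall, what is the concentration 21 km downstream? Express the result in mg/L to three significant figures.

0.236 mg/L

After complete mixing, C₀ = (0.00523·28.4 + 1.2·0.14) / 1.205 = 0.2626 mg/L.
Travel time t = 2.1e+04 m / 0.39 m/s = 5.385e+04 s = 0.6232 d.
C = 0.2626·exp(−0.17·0.6232) = 0.2626·0.8995 = 0.2362 mg/L.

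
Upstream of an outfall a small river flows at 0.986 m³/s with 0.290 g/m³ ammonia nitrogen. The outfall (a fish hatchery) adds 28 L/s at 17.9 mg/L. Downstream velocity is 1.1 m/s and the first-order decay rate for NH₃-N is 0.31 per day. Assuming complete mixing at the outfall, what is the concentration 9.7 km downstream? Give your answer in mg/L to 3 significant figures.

0.752 mg/L

28 L/s = 0.028 m³/s.
After complete mixing, C₀ = (0.028·17.9 + 0.986·0.29) / 1.014 = 0.7763 mg/L.
Travel time t = 9700 m / 1.1 m/s = 8818 s = 0.1021 d.
C = 0.7763·exp(−0.31·0.1021) = 0.7763·0.9689 = 0.7521 mg/L.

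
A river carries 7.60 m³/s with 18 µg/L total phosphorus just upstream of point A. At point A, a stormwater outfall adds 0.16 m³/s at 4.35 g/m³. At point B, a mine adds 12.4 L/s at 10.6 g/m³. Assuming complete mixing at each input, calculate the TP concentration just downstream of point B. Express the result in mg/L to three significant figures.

0.124 mg/L

18 µg/L = 0.018 mg/L.
After input A: C = (7.6·0.018 + 0.16·4.35) / 7.76 = 0.1073 mg/L.
12.4 L/s = 0.0124 m³/s.
After input B: C = (7.76·0.1073 + 0.0124·10.6) / 7.772 = 0.1241 mg/L.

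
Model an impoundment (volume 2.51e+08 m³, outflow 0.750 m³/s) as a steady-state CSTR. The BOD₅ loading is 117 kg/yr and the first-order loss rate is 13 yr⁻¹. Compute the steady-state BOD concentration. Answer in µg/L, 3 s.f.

0.0356 µg/L

Outflow Q = 0.750 m³/s × 3.156e+07 s/yr = 2.367e+07 m³/yr.
Steady-state CSTR mass balance: W = Q·C + k·V·C, so C = W/(Q + kV).
Q + kV = 2.367e+07 + 13·2.51e+08 = 3.287e+09 m³/yr.
C = 117/3.287e+09 = 3.56e-08 kg/m³ = 3.56e-05 mg/L = 0.0356 µg/L.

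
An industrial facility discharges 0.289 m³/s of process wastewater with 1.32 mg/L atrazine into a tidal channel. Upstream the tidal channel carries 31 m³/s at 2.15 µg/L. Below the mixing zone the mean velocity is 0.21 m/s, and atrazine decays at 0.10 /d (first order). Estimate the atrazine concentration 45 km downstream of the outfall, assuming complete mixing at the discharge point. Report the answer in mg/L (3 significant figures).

0.0112 mg/L

2.15 µg/L = 0.00215 mg/L.
After complete mixing, C₀ = (0.289·1.32 + 31·0.00215) / 31.29 = 0.01432 mg/L.
Travel time t = 4.5e+04 m / 0.21 m/s = 2.143e+05 s = 2.48 d.
C = 0.01432·exp(−0.10·2.48) = 0.01432·0.7803 = 0.01118 mg/L.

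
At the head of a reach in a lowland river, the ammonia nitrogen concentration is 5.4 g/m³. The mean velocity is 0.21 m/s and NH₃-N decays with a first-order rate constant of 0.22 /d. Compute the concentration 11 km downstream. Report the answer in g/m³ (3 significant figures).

Travel time t = 11 km / 0.21 m/s = 1.1e+04/0.21 = 5.238e+04 s = 0.6063 d.
First-order decay: C = 5.4·exp(−0.22·0.6063) = 5.4·0.8751 = 4.726 g/m³.

4.73 g/m³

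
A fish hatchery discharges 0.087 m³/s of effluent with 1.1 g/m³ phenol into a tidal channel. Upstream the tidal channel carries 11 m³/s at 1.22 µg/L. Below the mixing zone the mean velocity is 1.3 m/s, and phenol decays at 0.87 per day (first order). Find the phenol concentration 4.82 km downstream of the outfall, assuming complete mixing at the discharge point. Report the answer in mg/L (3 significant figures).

1.22 µg/L = 0.00122 mg/L.
After complete mixing, C₀ = (0.087·1.1 + 11·0.00122) / 11.09 = 0.009842 mg/L.
Travel time t = 4820 m / 1.3 m/s = 3708 s = 0.04291 d.
C = 0.009842·exp(−0.87·0.04291) = 0.009842·0.9634 = 0.009481 mg/L.

0.00948 mg/L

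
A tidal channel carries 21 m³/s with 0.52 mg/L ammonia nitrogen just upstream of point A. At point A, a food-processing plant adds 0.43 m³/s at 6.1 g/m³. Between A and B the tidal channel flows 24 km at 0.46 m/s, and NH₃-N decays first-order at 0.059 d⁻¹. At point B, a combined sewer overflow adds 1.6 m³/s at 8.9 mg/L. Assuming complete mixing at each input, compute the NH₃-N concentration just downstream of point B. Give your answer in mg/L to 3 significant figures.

After input A: C = (21·0.52 + 0.43·6.1) / 21.43 = 0.632 mg/L.
Over the 24 km reach to input B (t = 5.217e+04 s = 0.6039 d), decay gives C = 0.632·exp(−0.059·0.6039) = 0.6098 mg/L.
After input B: C = (21.43·0.6098 + 1.6·8.9) / 23.03 = 1.186 mg/L.

1.19 mg/L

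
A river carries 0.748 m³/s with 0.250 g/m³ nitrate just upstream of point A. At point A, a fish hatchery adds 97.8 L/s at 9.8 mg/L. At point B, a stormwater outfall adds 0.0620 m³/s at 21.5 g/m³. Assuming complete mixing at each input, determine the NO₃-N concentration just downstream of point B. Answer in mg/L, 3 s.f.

97.8 L/s = 0.0978 m³/s.
After input A: C = (0.748·0.25 + 0.0978·9.8) / 0.8458 = 1.354 mg/L.
After input B: C = (0.8458·1.354 + 0.062·21.5) / 0.9078 = 2.73 mg/L.

2.73 mg/L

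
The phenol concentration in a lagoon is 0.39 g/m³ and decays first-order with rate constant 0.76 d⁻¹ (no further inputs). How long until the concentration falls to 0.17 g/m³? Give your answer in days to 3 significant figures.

t = ln(C₀/C)/k = ln(0.39/0.17)/0.76 = 0.8303/0.76 = 1.093 d.

1.09 d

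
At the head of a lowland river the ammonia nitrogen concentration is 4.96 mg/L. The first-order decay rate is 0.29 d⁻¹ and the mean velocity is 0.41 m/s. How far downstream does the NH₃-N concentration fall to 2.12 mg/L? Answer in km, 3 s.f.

From C = C₀·e^(−kt), t = ln(C₀/C)/k = ln(4.96/2.12)/0.29 = 0.85/0.29 = 2.931 d.
Distance = v·t = 0.41 m/s × 2.532e+05 s = 1.038e+05 m = 103.8 km.

104 km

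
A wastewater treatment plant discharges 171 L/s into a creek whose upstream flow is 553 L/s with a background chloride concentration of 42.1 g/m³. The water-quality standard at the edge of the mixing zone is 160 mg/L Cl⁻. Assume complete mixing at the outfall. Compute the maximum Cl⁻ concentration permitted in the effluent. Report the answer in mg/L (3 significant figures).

171 L/s = 0.171 m³/s.
553 L/s = 0.553 m³/s.
Mass balance: 160·0.724 = 0.171·Cₑ + 0.553·42.1.
Cₑ = (115.8 − 23.28) / 0.171 = 541.3 mg/L.

541 mg/L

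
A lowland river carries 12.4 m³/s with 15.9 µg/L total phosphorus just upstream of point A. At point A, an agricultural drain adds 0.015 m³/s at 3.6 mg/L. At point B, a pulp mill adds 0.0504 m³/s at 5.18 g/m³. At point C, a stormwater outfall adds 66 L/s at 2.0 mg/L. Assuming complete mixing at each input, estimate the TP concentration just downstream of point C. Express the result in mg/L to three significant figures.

15.9 µg/L = 0.0159 mg/L.
After input A: C = (12.4·0.0159 + 0.015·3.6) / 12.42 = 0.02023 mg/L.
After input B: C = (12.42·0.02023 + 0.0504·5.18) / 12.47 = 0.04109 mg/L.
66 L/s = 0.066 m³/s.
After input C: C = (12.47·0.04109 + 0.066·2) / 12.53 = 0.05141 mg/L.

0.0514 mg/L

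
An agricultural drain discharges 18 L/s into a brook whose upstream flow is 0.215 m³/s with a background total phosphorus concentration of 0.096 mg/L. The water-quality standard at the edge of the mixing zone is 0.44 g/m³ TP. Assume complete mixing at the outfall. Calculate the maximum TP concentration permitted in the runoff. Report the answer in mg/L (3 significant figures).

4.55 mg/L

18 L/s = 0.018 m³/s.
Mass balance: 0.44·0.233 = 0.018·Cₑ + 0.215·0.096.
Cₑ = (0.1025 − 0.02064) / 0.018 = 4.549 mg/L.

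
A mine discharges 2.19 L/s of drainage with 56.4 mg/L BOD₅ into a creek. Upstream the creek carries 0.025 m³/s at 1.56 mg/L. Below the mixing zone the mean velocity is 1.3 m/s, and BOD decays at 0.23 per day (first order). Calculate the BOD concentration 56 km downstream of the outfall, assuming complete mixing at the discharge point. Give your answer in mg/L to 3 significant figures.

5.33 mg/L

2.19 L/s = 0.00219 m³/s.
After complete mixing, C₀ = (0.00219·56.4 + 0.025·1.56) / 0.02719 = 5.977 mg/L.
Travel time t = 5.6e+04 m / 1.3 m/s = 4.308e+04 s = 0.4986 d.
C = 5.977·exp(−0.23·0.4986) = 5.977·0.8917 = 5.329 mg/L.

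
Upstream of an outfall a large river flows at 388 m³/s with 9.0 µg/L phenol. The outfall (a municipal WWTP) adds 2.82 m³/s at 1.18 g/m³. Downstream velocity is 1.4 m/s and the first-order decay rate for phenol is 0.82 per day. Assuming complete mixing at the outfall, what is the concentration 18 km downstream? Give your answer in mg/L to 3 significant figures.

9.0 µg/L = 0.009 mg/L.
After complete mixing, C₀ = (2.82·1.18 + 388·0.009) / 390.8 = 0.01745 mg/L.
Travel time t = 1.8e+04 m / 1.4 m/s = 1.286e+04 s = 0.1488 d.
C = 0.01745·exp(−0.82·0.1488) = 0.01745·0.8851 = 0.01544 mg/L.

0.0154 mg/L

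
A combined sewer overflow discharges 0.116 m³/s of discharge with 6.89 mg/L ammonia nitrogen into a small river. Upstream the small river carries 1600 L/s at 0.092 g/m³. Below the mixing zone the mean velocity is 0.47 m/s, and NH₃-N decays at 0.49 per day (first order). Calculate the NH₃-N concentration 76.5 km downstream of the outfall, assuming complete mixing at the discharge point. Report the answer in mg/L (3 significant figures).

1600 L/s = 1.6 m³/s.
After complete mixing, C₀ = (0.116·6.89 + 1.6·0.092) / 1.716 = 0.5515 mg/L.
Travel time t = 7.65e+04 m / 0.47 m/s = 1.628e+05 s = 1.884 d.
C = 0.5515·exp(−0.49·1.884) = 0.5515·0.3973 = 0.2191 mg/L.

0.219 mg/L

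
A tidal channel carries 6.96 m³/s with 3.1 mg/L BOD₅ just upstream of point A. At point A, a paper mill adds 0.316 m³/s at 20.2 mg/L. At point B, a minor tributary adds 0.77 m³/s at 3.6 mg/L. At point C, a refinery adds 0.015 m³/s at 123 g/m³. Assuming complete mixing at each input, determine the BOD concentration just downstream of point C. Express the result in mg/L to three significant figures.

After input A: C = (6.96·3.1 + 0.316·20.2) / 7.276 = 3.843 mg/L.
After input B: C = (7.276·3.843 + 0.77·3.6) / 8.046 = 3.819 mg/L.
After input C: C = (8.046·3.819 + 0.015·123) / 8.061 = 4.041 mg/L.

4.04 mg/L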